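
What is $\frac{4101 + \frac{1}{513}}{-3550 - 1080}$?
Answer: $- \frac{1051907}{1187595} \approx -0.88575$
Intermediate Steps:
$\frac{4101 + \frac{1}{513}}{-3550 - 1080} = \frac{4101 + \frac{1}{513}}{-4630} = \frac{2103814}{513} \left(- \frac{1}{4630}\right) = - \frac{1051907}{1187595}$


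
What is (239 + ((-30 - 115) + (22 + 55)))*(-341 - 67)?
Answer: -69768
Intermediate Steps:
(239 + ((-30 - 115) + (22 + 55)))*(-341 - 67) = (239 + (-145 + 77))*(-408) = (239 - 68)*(-408) = 171*(-408) = -69768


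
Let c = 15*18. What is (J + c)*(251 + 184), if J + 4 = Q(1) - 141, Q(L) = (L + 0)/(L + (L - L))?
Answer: 54810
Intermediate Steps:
Q(L) = 1 (Q(L) = L/(L + 0) = L/L = 1)
c = 270
J = -144 (J = -4 + (1 - 141) = -4 - 140 = -144)
(J + c)*(251 + 184) = (-144 + 270)*(251 + 184) = 126*435 = 54810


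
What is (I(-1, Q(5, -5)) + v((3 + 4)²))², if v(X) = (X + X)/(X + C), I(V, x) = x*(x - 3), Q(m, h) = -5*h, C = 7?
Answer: 4870849/16 ≈ 3.0443e+5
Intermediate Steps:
I(V, x) = x*(-3 + x)
v(X) = 2*X/(7 + X) (v(X) = (X + X)/(X + 7) = (2*X)/(7 + X) = 2*X/(7 + X))
(I(-1, Q(5, -5)) + v((3 + 4)²))² = ((-5*(-5))*(-3 - 5*(-5)) + 2*(3 + 4)²/(7 + (3 + 4)²))² = (25*(-3 + 25) + 2*7²/(7 + 7²))² = (25*22 + 2*49/(7 + 49))² = (550 + 2*49/56)² = (550 + 2*49*(1/56))² = (550 + 7/4)² = (2207/4)² = 4870849/16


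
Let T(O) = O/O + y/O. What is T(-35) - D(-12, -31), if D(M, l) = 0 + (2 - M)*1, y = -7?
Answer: -64/5 ≈ -12.800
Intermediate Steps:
T(O) = 1 - 7/O (T(O) = O/O - 7/O = 1 - 7/O)
D(M, l) = 2 - M (D(M, l) = 0 + (2 - M) = 2 - M)
T(-35) - D(-12, -31) = (-7 - 35)/(-35) - (2 - 1*(-12)) = -1/35*(-42) - (2 + 12) = 6/5 - 1*14 = 6/5 - 14 = -64/5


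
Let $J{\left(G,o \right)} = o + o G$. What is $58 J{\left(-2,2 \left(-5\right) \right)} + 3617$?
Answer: $4197$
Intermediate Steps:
$J{\left(G,o \right)} = o + G o$
$58 J{\left(-2,2 \left(-5\right) \right)} + 3617 = 58 \cdot 2 \left(-5\right) \left(1 - 2\right) + 3617 = 58 \left(\left(-10\right) \left(-1\right)\right) + 3617 = 58 \cdot 10 + 3617 = 580 + 3617 = 4197$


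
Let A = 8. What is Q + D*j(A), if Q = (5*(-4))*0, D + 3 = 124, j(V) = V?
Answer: 968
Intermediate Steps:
D = 121 (D = -3 + 124 = 121)
Q = 0 (Q = -20*0 = 0)
Q + D*j(A) = 0 + 121*8 = 0 + 968 = 968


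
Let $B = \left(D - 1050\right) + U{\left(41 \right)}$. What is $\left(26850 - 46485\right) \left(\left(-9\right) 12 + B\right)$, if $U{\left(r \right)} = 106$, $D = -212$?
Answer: $24818640$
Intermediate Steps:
$B = -1156$ ($B = \left(-212 - 1050\right) + 106 = -1262 + 106 = -1156$)
$\left(26850 - 46485\right) \left(\left(-9\right) 12 + B\right) = \left(26850 - 46485\right) \left(\left(-9\right) 12 - 1156\right) = - 19635 \left(-108 - 1156\right) = \left(-19635\right) \left(-1264\right) = 24818640$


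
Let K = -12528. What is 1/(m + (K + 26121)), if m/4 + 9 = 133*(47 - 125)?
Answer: -1/27939 ≈ -3.5792e-5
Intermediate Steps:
m = -41532 (m = -36 + 4*(133*(47 - 125)) = -36 + 4*(133*(-78)) = -36 + 4*(-10374) = -36 - 41496 = -41532)
1/(m + (K + 26121)) = 1/(-41532 + (-12528 + 26121)) = 1/(-41532 + 13593) = 1/(-27939) = -1/27939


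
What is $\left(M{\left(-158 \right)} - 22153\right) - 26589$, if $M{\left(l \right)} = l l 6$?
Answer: $101042$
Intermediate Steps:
$M{\left(l \right)} = 6 l^{2}$ ($M{\left(l \right)} = l^{2} \cdot 6 = 6 l^{2}$)
$\left(M{\left(-158 \right)} - 22153\right) - 26589 = \left(6 \left(-158\right)^{2} - 22153\right) - 26589 = \left(6 \cdot 24964 - 22153\right) - 26589 = \left(149784 - 22153\right) - 26589 = 127631 - 26589 = 101042$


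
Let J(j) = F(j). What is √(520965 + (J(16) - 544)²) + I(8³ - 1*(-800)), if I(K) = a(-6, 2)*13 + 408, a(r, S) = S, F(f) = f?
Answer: 434 + 3*√88861 ≈ 1328.3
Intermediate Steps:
J(j) = j
I(K) = 434 (I(K) = 2*13 + 408 = 26 + 408 = 434)
√(520965 + (J(16) - 544)²) + I(8³ - 1*(-800)) = √(520965 + (16 - 544)²) + 434 = √(520965 + (-528)²) + 434 = √(520965 + 278784) + 434 = √799749 + 434 = 3*√88861 + 434 = 434 + 3*√88861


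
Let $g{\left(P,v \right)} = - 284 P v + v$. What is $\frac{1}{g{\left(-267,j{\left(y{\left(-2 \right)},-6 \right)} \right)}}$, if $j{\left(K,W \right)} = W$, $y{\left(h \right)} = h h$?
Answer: $- \frac{1}{454974} \approx -2.1979 \cdot 10^{-6}$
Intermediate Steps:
$y{\left(h \right)} = h^{2}$
$g{\left(P,v \right)} = v - 284 P v$ ($g{\left(P,v \right)} = - 284 P v + v = v - 284 P v$)
$\frac{1}{g{\left(-267,j{\left(y{\left(-2 \right)},-6 \right)} \right)}} = \frac{1}{\left(-6\right) \left(1 - -75828\right)} = \frac{1}{\left(-6\right) \left(1 + 75828\right)} = \frac{1}{\left(-6\right) 75829} = \frac{1}{-454974} = - \frac{1}{454974}$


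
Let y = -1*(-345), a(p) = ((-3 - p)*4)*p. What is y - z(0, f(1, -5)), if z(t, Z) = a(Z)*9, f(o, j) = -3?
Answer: 345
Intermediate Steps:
a(p) = p*(-12 - 4*p) (a(p) = (-12 - 4*p)*p = p*(-12 - 4*p))
y = 345
z(t, Z) = -36*Z*(3 + Z) (z(t, Z) = -4*Z*(3 + Z)*9 = -36*Z*(3 + Z))
y - z(0, f(1, -5)) = 345 - (-36)*(-3)*(3 - 3) = 345 - (-36)*(-3)*0 = 345 - 1*0 = 345 + 0 = 345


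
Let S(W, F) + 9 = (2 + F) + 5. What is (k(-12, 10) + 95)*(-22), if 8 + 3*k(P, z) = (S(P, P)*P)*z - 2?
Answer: -43010/3 ≈ -14337.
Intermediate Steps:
S(W, F) = -2 + F (S(W, F) = -9 + ((2 + F) + 5) = -9 + (7 + F) = -2 + F)
k(P, z) = -10/3 + P*z*(-2 + P)/3 (k(P, z) = -8/3 + (((-2 + P)*P)*z - 2)/3 = -8/3 + ((P*(-2 + P))*z - 2)/3 = -8/3 + (P*z*(-2 + P) - 2)/3 = -8/3 + (-2 + P*z*(-2 + P))/3 = -8/3 + (-2/3 + P*z*(-2 + P)/3) = -10/3 + P*z*(-2 + P)/3)
(k(-12, 10) + 95)*(-22) = ((-10/3 + (1/3)*(-12)*10*(-2 - 12)) + 95)*(-22) = ((-10/3 + (1/3)*(-12)*10*(-14)) + 95)*(-22) = ((-10/3 + 560) + 95)*(-22) = (1670/3 + 95)*(-22) = (1955/3)*(-22) = -43010/3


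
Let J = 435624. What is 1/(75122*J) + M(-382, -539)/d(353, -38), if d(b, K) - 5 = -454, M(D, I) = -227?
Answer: 7428562771505/14693500811472 ≈ 0.50557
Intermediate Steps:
d(b, K) = -449 (d(b, K) = 5 - 454 = -449)
1/(75122*J) + M(-382, -539)/d(353, -38) = 1/(75122*435624) - 227/(-449) = (1/75122)*(1/435624) - 227*(-1/449) = 1/32724946128 + 227/449 = 7428562771505/14693500811472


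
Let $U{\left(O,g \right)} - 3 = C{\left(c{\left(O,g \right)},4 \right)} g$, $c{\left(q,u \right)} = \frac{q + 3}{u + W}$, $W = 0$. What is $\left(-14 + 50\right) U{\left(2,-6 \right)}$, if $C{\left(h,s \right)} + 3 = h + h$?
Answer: $1116$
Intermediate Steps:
$c{\left(q,u \right)} = \frac{3 + q}{u}$ ($c{\left(q,u \right)} = \frac{q + 3}{u + 0} = \frac{3 + q}{u}$)
$C{\left(h,s \right)} = -3 + 2 h$ ($C{\left(h,s \right)} = -3 + \left(h + h\right) = -3 + 2 h$)
$U{\left(O,g \right)} = 3 + g \left(-3 + \frac{2 \left(3 + O\right)}{g}\right)$ ($U{\left(O,g \right)} = 3 + \left(-3 + 2 \frac{3 + O}{g}\right) g = 3 + \left(-3 + \frac{2 \left(3 + O\right)}{g}\right) g = 3 + g \left(-3 + \frac{2 \left(3 + O\right)}{g}\right)$)
$\left(-14 + 50\right) U{\left(2,-6 \right)} = \left(-14 + 50\right) \left(9 - -18 + 2 \cdot 2\right) = 36 \left(9 + 18 + 4\right) = 36 \cdot 31 = 1116$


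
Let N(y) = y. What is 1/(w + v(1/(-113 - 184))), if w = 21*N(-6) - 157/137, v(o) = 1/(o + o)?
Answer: -274/75527 ≈ -0.0036278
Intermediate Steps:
v(o) = 1/(2*o)
w = -17419/137 (w = 21*(-6) - 157/137 = -126 - 157*1/137 = -126 - 157/137 = -17419/137 ≈ -127.15)
1/(w + v(1/(-113 - 184))) = 1/(-17419/137 + 1/(2*(1/(-113 - 184)))) = 1/(-17419/137 + 1/(2*(1/(-297)))) = 1/(-17419/137 + 1/(2*(-1/297))) = 1/(-17419/137 + (1/2)*(-297)) = 1/(-17419/137 - 297/2) = 1/(-75527/274) = -274/75527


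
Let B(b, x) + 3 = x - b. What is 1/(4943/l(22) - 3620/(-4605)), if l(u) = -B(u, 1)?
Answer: 7368/1523293 ≈ 0.0048369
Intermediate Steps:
B(b, x) = -3 + x - b (B(b, x) = -3 + (x - b) = -3 + x - b)
l(u) = 2 + u (l(u) = -(-3 + 1 - u) = -(-2 - u) = 2 + u)
1/(4943/l(22) - 3620/(-4605)) = 1/(4943/(2 + 22) - 3620/(-4605)) = 1/(4943/24 - 3620*(-1/4605)) = 1/(4943*(1/24) + 724/921) = 1/(4943/24 + 724/921) = 1/(1523293/7368) = 7368/1523293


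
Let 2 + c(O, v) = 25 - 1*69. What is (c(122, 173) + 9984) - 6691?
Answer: 3247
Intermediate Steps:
c(O, v) = -46 (c(O, v) = -2 + (25 - 1*69) = -2 + (25 - 69) = -2 - 44 = -46)
(c(122, 173) + 9984) - 6691 = (-46 + 9984) - 6691 = 9938 - 6691 = 3247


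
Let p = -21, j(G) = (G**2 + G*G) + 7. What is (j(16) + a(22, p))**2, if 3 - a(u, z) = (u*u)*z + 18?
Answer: 113806224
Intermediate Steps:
j(G) = 7 + 2*G**2 (j(G) = (G**2 + G**2) + 7 = 2*G**2 + 7 = 7 + 2*G**2)
a(u, z) = -15 - z*u**2 (a(u, z) = 3 - ((u*u)*z + 18) = 3 - (u**2*z + 18) = 3 - (z*u**2 + 18) = 3 - (18 + z*u**2) = 3 + (-18 - z*u**2) = -15 - z*u**2)
(j(16) + a(22, p))**2 = ((7 + 2*16**2) + (-15 - 1*(-21)*22**2))**2 = ((7 + 2*256) + (-15 - 1*(-21)*484))**2 = ((7 + 512) + (-15 + 10164))**2 = (519 + 10149)**2 = 10668**2 = 113806224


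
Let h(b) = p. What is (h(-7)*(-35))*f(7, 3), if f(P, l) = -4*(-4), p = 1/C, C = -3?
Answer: 560/3 ≈ 186.67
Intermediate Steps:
p = -⅓ (p = 1/(-3) = -⅓ ≈ -0.33333)
h(b) = -⅓
f(P, l) = 16
(h(-7)*(-35))*f(7, 3) = -⅓*(-35)*16 = (35/3)*16 = 560/3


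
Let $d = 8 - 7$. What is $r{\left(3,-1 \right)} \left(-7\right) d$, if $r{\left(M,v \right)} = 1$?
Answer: $-7$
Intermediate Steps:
$d = 1$ ($d = 8 - 7 = 1$)
$r{\left(3,-1 \right)} \left(-7\right) d = 1 \left(-7\right) 1 = \left(-7\right) 1 = -7$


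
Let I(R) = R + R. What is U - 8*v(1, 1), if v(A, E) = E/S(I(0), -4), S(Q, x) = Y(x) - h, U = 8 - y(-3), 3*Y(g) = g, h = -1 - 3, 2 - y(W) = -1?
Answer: 2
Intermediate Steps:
y(W) = 3 (y(W) = 2 - 1*(-1) = 2 + 1 = 3)
h = -4
I(R) = 2*R
Y(g) = g/3
U = 5 (U = 8 - 1*3 = 8 - 3 = 5)
S(Q, x) = 4 + x/3 (S(Q, x) = x/3 - 1*(-4) = x/3 + 4 = 4 + x/3)
v(A, E) = 3*E/8 (v(A, E) = E/(4 + (⅓)*(-4)) = E/(4 - 4/3) = E/(8/3) = E*(3/8) = 3*E/8)
U - 8*v(1, 1) = 5 - 3 = 2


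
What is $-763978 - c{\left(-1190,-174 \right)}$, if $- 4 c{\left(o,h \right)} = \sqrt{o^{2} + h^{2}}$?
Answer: $-763978 + \frac{\sqrt{361594}}{2} \approx -7.6368 \cdot 10^{5}$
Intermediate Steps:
$c{\left(o,h \right)} = - \frac{\sqrt{h^{2} + o^{2}}}{4}$ ($c{\left(o,h \right)} = - \frac{\sqrt{o^{2} + h^{2}}}{4} = - \frac{\sqrt{h^{2} + o^{2}}}{4}$)
$-763978 - c{\left(-1190,-174 \right)} = -763978 - - \frac{\sqrt{\left(-174\right)^{2} + \left(-1190\right)^{2}}}{4} = -763978 - - \frac{\sqrt{30276 + 1416100}}{4} = -763978 - - \frac{\sqrt{1446376}}{4} = -763978 - - \frac{2 \sqrt{361594}}{4} = -763978 - - \frac{\sqrt{361594}}{2} = -763978 + \frac{\sqrt{361594}}{2}$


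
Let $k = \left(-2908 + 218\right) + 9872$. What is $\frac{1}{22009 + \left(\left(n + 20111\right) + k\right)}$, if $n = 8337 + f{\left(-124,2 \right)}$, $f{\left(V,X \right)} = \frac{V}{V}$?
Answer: $\frac{1}{57640} \approx 1.7349 \cdot 10^{-5}$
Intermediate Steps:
$f{\left(V,X \right)} = 1$
$k = 7182$ ($k = -2690 + 9872 = 7182$)
$n = 8338$ ($n = 8337 + 1 = 8338$)
$\frac{1}{22009 + \left(\left(n + 20111\right) + k\right)} = \frac{1}{22009 + \left(\left(8338 + 20111\right) + 7182\right)} = \frac{1}{22009 + \left(28449 + 7182\right)} = \frac{1}{22009 + 35631} = \frac{1}{57640}$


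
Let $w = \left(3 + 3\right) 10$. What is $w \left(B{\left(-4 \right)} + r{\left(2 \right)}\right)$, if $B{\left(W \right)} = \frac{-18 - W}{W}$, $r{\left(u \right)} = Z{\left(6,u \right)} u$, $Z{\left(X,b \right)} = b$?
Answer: $450$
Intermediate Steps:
$w = 60$ ($w = 6 \cdot 10 = 60$)
$r{\left(u \right)} = u^{2}$ ($r{\left(u \right)} = u u = u^{2}$)
$B{\left(W \right)} = \frac{-18 - W}{W}$
$w \left(B{\left(-4 \right)} + r{\left(2 \right)}\right) = 60 \left(\frac{-18 - -4}{-4} + 2^{2}\right) = 60 \left(- \frac{-18 + 4}{4} + 4\right) = 60 \left(\left(- \frac{1}{4}\right) \left(-14\right) + 4\right) = 60 \left(\frac{7}{2} + 4\right) = 60 \cdot \frac{15}{2} = 450$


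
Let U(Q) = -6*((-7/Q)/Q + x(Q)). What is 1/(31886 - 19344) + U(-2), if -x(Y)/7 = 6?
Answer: 1646138/6271 ≈ 262.50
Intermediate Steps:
x(Y) = -42 (x(Y) = -7*6 = -42)
U(Q) = 252 + 42/Q**2 (U(Q) = -6*((-7/Q)/Q - 42) = -6*(-7/Q**2 - 42) = -6*(-42 - 7/Q**2) = 252 + 42/Q**2)
1/(31886 - 19344) + U(-2) = 1/(31886 - 19344) + (252 + 42/(-2)**2) = 1/12542 + (252 + 42*(1/4)) = 1/12542 + (252 + 21/2) = 1/12542 + 525/2 = 1646138/6271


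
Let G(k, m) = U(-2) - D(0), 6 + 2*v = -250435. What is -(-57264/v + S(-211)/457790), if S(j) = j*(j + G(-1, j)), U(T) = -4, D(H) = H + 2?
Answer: -63896715187/114649385390 ≈ -0.55732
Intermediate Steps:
D(H) = 2 + H
v = -250441/2 (v = -3 + (½)*(-250435) = -3 - 250435/2 = -250441/2 ≈ -1.2522e+5)
G(k, m) = -6 (G(k, m) = -4 - (2 + 0) = -4 - 1*2 = -4 - 2 = -6)
S(j) = j*(-6 + j) (S(j) = j*(j - 6) = j*(-6 + j))
-(-57264/v + S(-211)/457790) = -(-57264/(-250441/2) - 211*(-6 - 211)/457790) = -(-57264*(-2/250441) - 211*(-217)*(1/457790)) = -(114528/250441 + 45787*(1/457790)) = -(114528/250441 + 45787/457790) = -1*63896715187/114649385390 = -63896715187/114649385390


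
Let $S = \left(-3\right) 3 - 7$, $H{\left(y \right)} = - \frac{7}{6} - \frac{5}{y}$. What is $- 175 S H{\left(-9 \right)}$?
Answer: $- \frac{15400}{9} \approx -1711.1$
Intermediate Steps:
$H{\left(y \right)} = - \frac{7}{6} - \frac{5}{y}$ ($H{\left(y \right)} = \left(-7\right) \frac{1}{6} - \frac{5}{y} = - \frac{7}{6} - \frac{5}{y}$)
$S = -16$ ($S = -9 - 7 = -16$)
$- 175 S H{\left(-9 \right)} = \left(-175\right) \left(-16\right) \left(- \frac{7}{6} - \frac{5}{-9}\right) = 2800 \left(- \frac{7}{6} - - \frac{5}{9}\right) = 2800 \left(- \frac{7}{6} + \frac{5}{9}\right) = 2800 \left(- \frac{11}{18}\right) = - \frac{15400}{9}$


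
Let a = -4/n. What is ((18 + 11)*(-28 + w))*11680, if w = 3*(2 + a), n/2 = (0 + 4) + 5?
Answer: -23032960/3 ≈ -7.6777e+6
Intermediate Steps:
n = 18 (n = 2*((0 + 4) + 5) = 2*(4 + 5) = 2*9 = 18)
a = -2/9 (a = -4/18 = -4*1/18 = -2/9 ≈ -0.22222)
w = 16/3 (w = 3*(2 - 2/9) = 3*(16/9) = 16/3 ≈ 5.3333)
((18 + 11)*(-28 + w))*11680 = ((18 + 11)*(-28 + 16/3))*11680 = (29*(-68/3))*11680 = -1972/3*11680 = -23032960/3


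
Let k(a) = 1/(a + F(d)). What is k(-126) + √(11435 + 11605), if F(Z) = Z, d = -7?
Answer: -1/133 + 48*√10 ≈ 151.78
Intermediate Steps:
k(a) = 1/(-7 + a) (k(a) = 1/(a - 7) = 1/(-7 + a))
k(-126) + √(11435 + 11605) = 1/(-7 - 126) + √(11435 + 11605) = 1/(-133) + √23040 = -1/133 + 48*√10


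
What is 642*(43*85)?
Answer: 2346510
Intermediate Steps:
642*(43*85) = 642*3655 = 2346510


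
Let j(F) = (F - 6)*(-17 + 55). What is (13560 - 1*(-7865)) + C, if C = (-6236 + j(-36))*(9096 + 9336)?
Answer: -144337999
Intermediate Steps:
j(F) = -228 + 38*F (j(F) = (-6 + F)*38 = -228 + 38*F)
C = -144359424 (C = (-6236 + (-228 + 38*(-36)))*(9096 + 9336) = (-6236 + (-228 - 1368))*18432 = (-6236 - 1596)*18432 = -7832*18432 = -144359424)
(13560 - 1*(-7865)) + C = (13560 - 1*(-7865)) - 144359424 = (13560 + 7865) - 144359424 = 21425 - 144359424 = -144337999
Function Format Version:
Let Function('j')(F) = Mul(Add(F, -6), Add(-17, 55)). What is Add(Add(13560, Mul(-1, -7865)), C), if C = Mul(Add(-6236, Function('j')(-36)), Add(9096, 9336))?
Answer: -144337999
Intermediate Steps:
Function('j')(F) = Add(-228, Mul(38, F)) (Function('j')(F) = Mul(Add(-6, F), 38) = Add(-228, Mul(38, F)))
C = -144359424 (C = Mul(Add(-6236, Add(-228, Mul(38, -36))), Add(9096, 9336)) = Mul(Add(-6236, Add(-228, -1368)), 18432) = Mul(Add(-6236, -1596), 18432) = Mul(-7832, 18432) = -144359424)
Add(Add(13560, Mul(-1, -7865)), C) = Add(Add(13560, Mul(-1, -7865)), -144359424) = Add(Add(13560, 7865), -144359424) = Add(21425, -144359424) = -144337999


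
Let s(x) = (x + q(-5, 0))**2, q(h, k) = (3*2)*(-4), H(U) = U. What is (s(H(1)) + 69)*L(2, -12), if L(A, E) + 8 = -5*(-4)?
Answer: 7176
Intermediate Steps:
q(h, k) = -24 (q(h, k) = 6*(-4) = -24)
L(A, E) = 12 (L(A, E) = -8 - 5*(-4) = -8 + 20 = 12)
s(x) = (-24 + x)**2 (s(x) = (x - 24)**2 = (-24 + x)**2)
(s(H(1)) + 69)*L(2, -12) = ((-24 + 1)**2 + 69)*12 = ((-23)**2 + 69)*12 = (529 + 69)*12 = 598*12 = 7176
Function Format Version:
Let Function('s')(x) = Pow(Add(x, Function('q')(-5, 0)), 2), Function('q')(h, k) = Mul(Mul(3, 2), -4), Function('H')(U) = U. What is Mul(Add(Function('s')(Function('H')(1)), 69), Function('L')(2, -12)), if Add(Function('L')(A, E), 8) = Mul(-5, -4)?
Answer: 7176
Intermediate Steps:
Function('q')(h, k) = -24 (Function('q')(h, k) = Mul(6, -4) = -24)
Function('L')(A, E) = 12 (Function('L')(A, E) = Add(-8, Mul(-5, -4)) = Add(-8, 20) = 12)
Function('s')(x) = Pow(Add(-24, x), 2) (Function('s')(x) = Pow(Add(x, -24), 2) = Pow(Add(-24, x), 2))
Mul(Add(Function('s')(Function('H')(1)), 69), Function('L')(2, -12)) = Mul(Add(Pow(Add(-24, 1), 2), 69), 12) = Mul(Add(Pow(-23, 2), 69), 12) = Mul(Add(529, 69), 12) = Mul(598, 12) = 7176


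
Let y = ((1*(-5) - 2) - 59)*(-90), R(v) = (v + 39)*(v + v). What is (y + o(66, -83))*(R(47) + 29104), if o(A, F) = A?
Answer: 223351128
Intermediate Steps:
R(v) = 2*v*(39 + v) (R(v) = (39 + v)*(2*v) = 2*v*(39 + v))
y = 5940 (y = ((-5 - 2) - 59)*(-90) = (-7 - 59)*(-90) = -66*(-90) = 5940)
(y + o(66, -83))*(R(47) + 29104) = (5940 + 66)*(2*47*(39 + 47) + 29104) = 6006*(2*47*86 + 29104) = 6006*(8084 + 29104) = 6006*37188 = 223351128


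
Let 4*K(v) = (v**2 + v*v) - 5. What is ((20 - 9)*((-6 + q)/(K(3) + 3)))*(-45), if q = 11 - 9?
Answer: 1584/5 ≈ 316.80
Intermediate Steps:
K(v) = -5/4 + v**2/2 (K(v) = ((v**2 + v*v) - 5)/4 = ((v**2 + v**2) - 5)/4 = (2*v**2 - 5)/4 = (-5 + 2*v**2)/4 = -5/4 + v**2/2)
q = 2
((20 - 9)*((-6 + q)/(K(3) + 3)))*(-45) = ((20 - 9)*((-6 + 2)/((-5/4 + (1/2)*3**2) + 3)))*(-45) = (11*(-4/((-5/4 + (1/2)*9) + 3)))*(-45) = (11*(-4/((-5/4 + 9/2) + 3)))*(-45) = (11*(-4/(13/4 + 3)))*(-45) = (11*(-4/25/4))*(-45) = (11*(-4*4/25))*(-45) = (11*(-16/25))*(-45) = -176/25*(-45) = 1584/5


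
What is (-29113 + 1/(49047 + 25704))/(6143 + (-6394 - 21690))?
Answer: 2176225862/1640111691 ≈ 1.3269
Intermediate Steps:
(-29113 + 1/(49047 + 25704))/(6143 + (-6394 - 21690)) = (-29113 + 1/74751)/(6143 - 28084) = (-29113 + 1/74751)/(-21941) = -2176225862/74751*(-1/21941) = 2176225862/1640111691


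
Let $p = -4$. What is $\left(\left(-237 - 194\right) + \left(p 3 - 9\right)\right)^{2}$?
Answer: $204304$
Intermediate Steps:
$\left(\left(-237 - 194\right) + \left(p 3 - 9\right)\right)^{2} = \left(\left(-237 - 194\right) - 21\right)^{2} = \left(-431 - 21\right)^{2} = \left(-452\right)^{2} = 204304$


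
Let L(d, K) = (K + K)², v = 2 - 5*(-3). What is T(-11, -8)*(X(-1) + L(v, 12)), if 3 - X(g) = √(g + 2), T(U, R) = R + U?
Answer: -10982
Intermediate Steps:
v = 17 (v = 2 + 15 = 17)
L(d, K) = 4*K² (L(d, K) = (2*K)² = 4*K²)
X(g) = 3 - √(2 + g) (X(g) = 3 - √(g + 2) = 3 - √(2 + g))
T(-11, -8)*(X(-1) + L(v, 12)) = (-8 - 11)*((3 - √(2 - 1)) + 4*12²) = -19*((3 - √1) + 4*144) = -19*((3 - 1*1) + 576) = -19*((3 - 1) + 576) = -19*(2 + 576) = -19*578 = -10982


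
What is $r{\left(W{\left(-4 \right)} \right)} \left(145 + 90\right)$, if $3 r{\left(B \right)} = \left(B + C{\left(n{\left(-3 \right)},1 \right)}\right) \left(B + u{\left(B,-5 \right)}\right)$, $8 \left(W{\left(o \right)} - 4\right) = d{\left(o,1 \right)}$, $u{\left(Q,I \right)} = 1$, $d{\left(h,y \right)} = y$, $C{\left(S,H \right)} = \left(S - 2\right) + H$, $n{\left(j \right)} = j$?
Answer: $\frac{9635}{192} \approx 50.182$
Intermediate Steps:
$C{\left(S,H \right)} = -2 + H + S$ ($C{\left(S,H \right)} = \left(-2 + S\right) + H = -2 + H + S$)
$W{\left(o \right)} = \frac{33}{8}$ ($W{\left(o \right)} = 4 + \frac{1}{8} \cdot 1 = 4 + \frac{1}{8} = \frac{33}{8}$)
$r{\left(B \right)} = \frac{\left(1 + B\right) \left(-4 + B\right)}{3}$ ($r{\left(B \right)} = \frac{\left(B - 4\right) \left(B + 1\right)}{3} = \frac{\left(B - 4\right) \left(1 + B\right)}{3} = \frac{\left(-4 + B\right) \left(1 + B\right)}{3} = \frac{\left(1 + B\right) \left(-4 + B\right)}{3}$)
$r{\left(W{\left(-4 \right)} \right)} \left(145 + 90\right) = \left(- \frac{4}{3} - \frac{33}{8} + \frac{\left(\frac{33}{8}\right)^{2}}{3}\right) \left(145 + 90\right) = \left(- \frac{4}{3} - \frac{33}{8} + \frac{1}{3} \cdot \frac{1089}{64}\right) 235 = \left(- \frac{4}{3} - \frac{33}{8} + \frac{363}{64}\right) 235 = \frac{41}{192} \cdot 235 = \frac{9635}{192}$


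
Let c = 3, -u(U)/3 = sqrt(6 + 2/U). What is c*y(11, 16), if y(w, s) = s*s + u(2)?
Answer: 768 - 9*sqrt(7) ≈ 744.19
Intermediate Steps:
u(U) = -3*sqrt(6 + 2/U)
y(w, s) = s**2 - 3*sqrt(7) (y(w, s) = s*s - 3*sqrt(6 + 2/2) = s**2 - 3*sqrt(6 + 2*(1/2)) = s**2 - 3*sqrt(6 + 1) = s**2 - 3*sqrt(7))
c*y(11, 16) = 3*(16**2 - 3*sqrt(7)) = 3*(256 - 3*sqrt(7)) = 768 - 9*sqrt(7)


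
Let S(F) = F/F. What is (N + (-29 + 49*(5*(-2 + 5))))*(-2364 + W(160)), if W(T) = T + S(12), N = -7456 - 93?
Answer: 15075129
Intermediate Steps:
S(F) = 1
N = -7549
W(T) = 1 + T (W(T) = T + 1 = 1 + T)
(N + (-29 + 49*(5*(-2 + 5))))*(-2364 + W(160)) = (-7549 + (-29 + 49*(5*(-2 + 5))))*(-2364 + (1 + 160)) = (-7549 + (-29 + 49*(5*3)))*(-2364 + 161) = (-7549 + (-29 + 49*15))*(-2203) = (-7549 + (-29 + 735))*(-2203) = (-7549 + 706)*(-2203) = -6843*(-2203) = 15075129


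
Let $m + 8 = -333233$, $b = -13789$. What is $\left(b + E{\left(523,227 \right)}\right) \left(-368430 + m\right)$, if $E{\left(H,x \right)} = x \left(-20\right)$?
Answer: $12860927759$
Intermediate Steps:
$E{\left(H,x \right)} = - 20 x$
$m = -333241$ ($m = -8 - 333233 = -333241$)
$\left(b + E{\left(523,227 \right)}\right) \left(-368430 + m\right) = \left(-13789 - 4540\right) \left(-368430 - 333241\right) = \left(-13789 - 4540\right) \left(-701671\right) = \left(-18329\right) \left(-701671\right) = 12860927759$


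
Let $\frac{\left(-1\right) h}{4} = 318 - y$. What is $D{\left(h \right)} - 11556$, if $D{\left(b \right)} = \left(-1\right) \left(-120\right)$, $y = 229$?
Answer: $-11436$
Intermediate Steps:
$h = -356$ ($h = - 4 \left(318 - 229\right) = \left(-4\right) 89 = -356$)
$D{\left(b \right)} = 120$
$D{\left(h \right)} - 11556 = 120 - 11556 = -11436$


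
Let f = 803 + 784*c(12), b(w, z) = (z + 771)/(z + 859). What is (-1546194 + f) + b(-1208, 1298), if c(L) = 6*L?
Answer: -3211647982/2157 ≈ -1.4889e+6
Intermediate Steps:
b(w, z) = (771 + z)/(859 + z)
f = 57251 (f = 803 + 784*(6*12) = 803 + 784*72 = 803 + 56448 = 57251)
(-1546194 + f) + b(-1208, 1298) = (-1546194 + 57251) + (771 + 1298)/(859 + 1298) = -1488943 + 2069/2157 = -3211647982/2157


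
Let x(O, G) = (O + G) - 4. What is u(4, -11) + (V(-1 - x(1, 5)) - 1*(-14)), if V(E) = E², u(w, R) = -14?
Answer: 9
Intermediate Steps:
x(O, G) = -4 + G + O (x(O, G) = (G + O) - 4 = -4 + G + O)
u(4, -11) + (V(-1 - x(1, 5)) - 1*(-14)) = -14 + ((-1 - (-4 + 5 + 1))² - 1*(-14)) = -14 + ((-1 - 1*2)² + 14) = -14 + ((-1 - 2)² + 14) = -14 + ((-3)² + 14) = -14 + (9 + 14) = -14 + 23 = 9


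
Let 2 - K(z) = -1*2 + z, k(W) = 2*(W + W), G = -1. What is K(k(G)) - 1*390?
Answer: -382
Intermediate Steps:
k(W) = 4*W (k(W) = 2*(2*W) = 4*W)
K(z) = 4 - z (K(z) = 2 - (-1*2 + z) = 2 - (-2 + z) = 2 + (2 - z) = 4 - z)
K(k(G)) - 1*390 = (4 - 4*(-1)) - 1*390 = (4 - 1*(-4)) - 390 = (4 + 4) - 390 = 8 - 390 = -382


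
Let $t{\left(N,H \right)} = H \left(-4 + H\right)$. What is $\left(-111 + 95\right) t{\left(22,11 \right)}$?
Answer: $-1232$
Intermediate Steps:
$\left(-111 + 95\right) t{\left(22,11 \right)} = \left(-111 + 95\right) 11 \left(-4 + 11\right) = - 16 \cdot 11 \cdot 7 = \left(-16\right) 77 = -1232$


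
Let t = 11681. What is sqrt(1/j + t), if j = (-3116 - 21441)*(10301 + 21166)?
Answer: sqrt(6974953628671191009522)/772735119 ≈ 108.08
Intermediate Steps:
j = -772735119 (j = -24557*31467 = -772735119)
sqrt(1/j + t) = sqrt(1/(-772735119) + 11681) = sqrt(-1/772735119 + 11681) = sqrt(9026318925038/772735119) = sqrt(6974953628671191009522)/772735119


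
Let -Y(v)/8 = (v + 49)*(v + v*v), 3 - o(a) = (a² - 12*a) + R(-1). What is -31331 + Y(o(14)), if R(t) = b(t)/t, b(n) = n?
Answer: -150931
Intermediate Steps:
R(t) = 1 (R(t) = t/t = 1)
o(a) = 2 - a² + 12*a (o(a) = 3 - ((a² - 12*a) + 1) = 3 - (1 + a² - 12*a) = 3 + (-1 - a² + 12*a) = 2 - a² + 12*a)
Y(v) = -8*(49 + v)*(v + v²) (Y(v) = -8*(v + 49)*(v + v*v) = -8*(49 + v)*(v + v²))
-31331 + Y(o(14)) = -31331 - 8*(2 - 1*14² + 12*14)*(49 + (2 - 1*14² + 12*14)² + 50*(2 - 1*14² + 12*14)) = -31331 - 8*(2 - 1*196 + 168)*(49 + (2 - 1*196 + 168)² + 50*(2 - 1*196 + 168)) = -31331 - 8*(2 - 196 + 168)*(49 + (2 - 196 + 168)² + 50*(2 - 196 + 168)) = -31331 - 8*(-26)*(49 + (-26)² + 50*(-26)) = -31331 - 8*(-26)*(49 + 676 - 1300) = -31331 - 8*(-26)*(-575) = -31331 - 119600 = -150931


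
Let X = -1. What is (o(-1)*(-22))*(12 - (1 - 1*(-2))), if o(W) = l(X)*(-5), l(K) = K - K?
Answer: 0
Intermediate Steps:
l(K) = 0
o(W) = 0 (o(W) = 0*(-5) = 0)
(o(-1)*(-22))*(12 - (1 - 1*(-2))) = (0*(-22))*(12 - (1 - 1*(-2))) = 0*(12 - (1 + 2)) = 0*(12 - 1*3) = 0*(12 - 3) = 0*9 = 0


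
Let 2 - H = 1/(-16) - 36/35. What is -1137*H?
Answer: -1968147/560 ≈ -3514.5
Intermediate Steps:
H = 1731/560 (H = 2 - (1/(-16) - 36/35) = 2 - (1*(-1/16) - 36*1/35) = 2 - (-1/16 - 36/35) = 2 - 1*(-611/560) = 2 + 611/560 = 1731/560 ≈ 3.0911)
-1137*H = -1137*1731/560 = -1968147/560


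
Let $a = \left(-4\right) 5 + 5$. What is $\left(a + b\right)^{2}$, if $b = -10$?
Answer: $625$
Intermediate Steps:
$a = -15$ ($a = -20 + 5 = -15$)
$\left(a + b\right)^{2} = \left(-15 - 10\right)^{2} = \left(-25\right)^{2} = 625$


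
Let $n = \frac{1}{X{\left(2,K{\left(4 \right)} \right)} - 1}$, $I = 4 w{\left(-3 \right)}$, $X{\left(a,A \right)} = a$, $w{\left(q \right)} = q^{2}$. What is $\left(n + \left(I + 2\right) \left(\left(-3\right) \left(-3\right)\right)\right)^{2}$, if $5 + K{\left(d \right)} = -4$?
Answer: $117649$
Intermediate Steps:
$K{\left(d \right)} = -9$ ($K{\left(d \right)} = -5 - 4 = -9$)
$I = 36$ ($I = 4 \left(-3\right)^{2} = 4 \cdot 9 = 36$)
$n = 1$ ($n = \frac{1}{2 - 1} = 1^{-1} = 1$)
$\left(n + \left(I + 2\right) \left(\left(-3\right) \left(-3\right)\right)\right)^{2} = \left(1 + \left(36 + 2\right) \left(\left(-3\right) \left(-3\right)\right)\right)^{2} = \left(1 + 38 \cdot 9\right)^{2} = \left(1 + 342\right)^{2} = 343^{2} = 117649$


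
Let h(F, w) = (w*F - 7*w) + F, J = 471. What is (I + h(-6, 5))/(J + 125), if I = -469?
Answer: -135/149 ≈ -0.90604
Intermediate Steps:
h(F, w) = F - 7*w + F*w (h(F, w) = (F*w - 7*w) + F = (-7*w + F*w) + F = F - 7*w + F*w)
(I + h(-6, 5))/(J + 125) = (-469 + (-6 - 7*5 - 6*5))/(471 + 125) = (-469 + (-6 - 35 - 30))/596 = (-469 - 71)*(1/596) = -540*1/596 = -135/149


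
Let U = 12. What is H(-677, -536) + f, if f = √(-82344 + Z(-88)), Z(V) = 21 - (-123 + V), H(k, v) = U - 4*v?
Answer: 2156 + 8*I*√1283 ≈ 2156.0 + 286.55*I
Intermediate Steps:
H(k, v) = 12 - 4*v
Z(V) = 144 - V (Z(V) = 21 + (123 - V) = 144 - V)
f = 8*I*√1283 (f = √(-82344 + (144 - 1*(-88))) = √(-82344 + (144 + 88)) = √(-82344 + 232) = √(-82112) = 8*I*√1283 ≈ 286.55*I)
H(-677, -536) + f = (12 - 4*(-536)) + 8*I*√1283 = (12 + 2144) + 8*I*√1283 = 2156 + 8*I*√1283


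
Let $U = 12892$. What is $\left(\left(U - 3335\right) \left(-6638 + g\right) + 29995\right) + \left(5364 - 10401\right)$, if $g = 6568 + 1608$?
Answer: $14723624$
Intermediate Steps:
$g = 8176$
$\left(\left(U - 3335\right) \left(-6638 + g\right) + 29995\right) + \left(5364 - 10401\right) = \left(\left(12892 - 3335\right) \left(-6638 + 8176\right) + 29995\right) + \left(5364 - 10401\right) = \left(9557 \cdot 1538 + 29995\right) + \left(5364 - 10401\right) = \left(14698666 + 29995\right) - 5037 = 14728661 - 5037 = 14723624$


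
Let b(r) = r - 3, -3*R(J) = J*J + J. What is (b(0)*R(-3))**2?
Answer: 36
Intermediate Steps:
R(J) = -J/3 - J**2/3 (R(J) = -(J*J + J)/3 = -(J**2 + J)/3 = -(J + J**2)/3 = -J/3 - J**2/3)
b(r) = -3 + r
(b(0)*R(-3))**2 = ((-3 + 0)*(-1/3*(-3)*(1 - 3)))**2 = (-(-1)*(-3)*(-2))**2 = (-3*(-2))**2 = 6**2 = 36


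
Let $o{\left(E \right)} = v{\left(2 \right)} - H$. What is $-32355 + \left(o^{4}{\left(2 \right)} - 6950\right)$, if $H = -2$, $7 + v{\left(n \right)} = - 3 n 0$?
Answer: $-38680$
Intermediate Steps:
$v{\left(n \right)} = -7$ ($v{\left(n \right)} = -7 + - 3 n 0 = -7 + 0 = -7$)
$o{\left(E \right)} = -5$ ($o{\left(E \right)} = -7 - -2 = -7 + 2 = -5$)
$-32355 + \left(o^{4}{\left(2 \right)} - 6950\right) = -32355 - \left(6950 - \left(-5\right)^{4}\right) = -32355 + \left(625 - 6950\right) = -32355 - 6325 = -38680$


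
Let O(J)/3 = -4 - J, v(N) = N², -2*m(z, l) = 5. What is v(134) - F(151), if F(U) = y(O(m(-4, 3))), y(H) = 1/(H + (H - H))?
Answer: 161606/9 ≈ 17956.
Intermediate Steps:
m(z, l) = -5/2 (m(z, l) = -½*5 = -5/2)
O(J) = -12 - 3*J (O(J) = 3*(-4 - J) = -12 - 3*J)
y(H) = 1/H (y(H) = 1/(H + 0) = 1/H)
F(U) = -2/9 (F(U) = 1/(-12 - 3*(-5/2)) = 1/(-12 + 15/2) = 1/(-9/2) = -2/9)
v(134) - F(151) = 134² - 1*(-2/9) = 17956 + 2/9 = 161606/9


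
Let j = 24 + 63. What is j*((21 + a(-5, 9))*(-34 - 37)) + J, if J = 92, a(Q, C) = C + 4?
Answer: -209926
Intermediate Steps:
a(Q, C) = 4 + C
j = 87
j*((21 + a(-5, 9))*(-34 - 37)) + J = 87*((21 + (4 + 9))*(-34 - 37)) + 92 = 87*((21 + 13)*(-71)) + 92 = 87*(34*(-71)) + 92 = 87*(-2414) + 92 = -210018 + 92 = -209926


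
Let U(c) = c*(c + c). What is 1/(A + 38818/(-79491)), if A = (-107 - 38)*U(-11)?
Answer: -79491/2789378008 ≈ -2.8498e-5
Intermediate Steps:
U(c) = 2*c² (U(c) = c*(2*c) = 2*c²)
A = -35090 (A = (-107 - 38)*(2*(-11)²) = -290*121 = -145*242 = -35090)
1/(A + 38818/(-79491)) = 1/(-35090 + 38818/(-79491)) = 1/(-35090 + 38818*(-1/79491)) = 1/(-35090 - 38818/79491) = 1/(-2789378008/79491) = -79491/2789378008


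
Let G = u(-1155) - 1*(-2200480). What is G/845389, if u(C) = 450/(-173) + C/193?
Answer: 73471540055/28226693321 ≈ 2.6029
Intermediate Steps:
u(C) = -450/173 + C/193 (u(C) = 450*(-1/173) + C*(1/193) = -450/173 + C/193)
G = 73471540055/33389 (G = (-450/173 + (1/193)*(-1155)) - 1*(-2200480) = (-450/173 - 1155/193) + 2200480 = -286665/33389 + 2200480 = 73471540055/33389 ≈ 2.2005e+6)
G/845389 = (73471540055/33389)/845389 = (73471540055/33389)*(1/845389) = 73471540055/28226693321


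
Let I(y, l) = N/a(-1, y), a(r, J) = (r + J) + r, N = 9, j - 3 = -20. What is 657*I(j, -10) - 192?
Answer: -9561/19 ≈ -503.21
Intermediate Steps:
j = -17 (j = 3 - 20 = -17)
a(r, J) = J + 2*r (a(r, J) = (J + r) + r = J + 2*r)
I(y, l) = 9/(-2 + y) (I(y, l) = 9/(y + 2*(-1)) = 9/(y - 2) = 9/(-2 + y))
657*I(j, -10) - 192 = 657*(9/(-2 - 17)) - 192 = 657*(9/(-19)) - 192 = 657*(9*(-1/19)) - 192 = 657*(-9/19) - 192 = -5913/19 - 192 = -9561/19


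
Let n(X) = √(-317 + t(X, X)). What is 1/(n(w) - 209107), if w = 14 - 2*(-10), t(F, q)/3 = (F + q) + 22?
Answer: -209107/43725737496 - I*√47/43725737496 ≈ -4.7822e-6 - 1.5679e-10*I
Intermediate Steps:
t(F, q) = 66 + 3*F + 3*q (t(F, q) = 3*((F + q) + 22) = 3*(22 + F + q) = 66 + 3*F + 3*q)
w = 34 (w = 14 + 20 = 34)
n(X) = √(-251 + 6*X) (n(X) = √(-317 + (66 + 3*X + 3*X)) = √(-317 + (66 + 6*X)) = √(-251 + 6*X))
1/(n(w) - 209107) = 1/(√(-251 + 6*34) - 209107) = 1/(√(-251 + 204) - 209107) = 1/(√(-47) - 209107) = 1/(I*√47 - 209107) = 1/(-209107 + I*√47)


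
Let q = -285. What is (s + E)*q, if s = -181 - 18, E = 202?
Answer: -855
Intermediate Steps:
s = -199
(s + E)*q = (-199 + 202)*(-285) = 3*(-285) = -855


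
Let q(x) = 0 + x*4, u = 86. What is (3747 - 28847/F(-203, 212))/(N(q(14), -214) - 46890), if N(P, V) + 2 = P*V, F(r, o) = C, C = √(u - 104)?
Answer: -3747/58876 - 28847*I*√2/353256 ≈ -0.063642 - 0.11549*I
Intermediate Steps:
C = 3*I*√2 (C = √(86 - 104) = √(-18) = 3*I*√2 ≈ 4.2426*I)
q(x) = 4*x (q(x) = 0 + 4*x = 4*x)
F(r, o) = 3*I*√2
N(P, V) = -2 + P*V
(3747 - 28847/F(-203, 212))/(N(q(14), -214) - 46890) = (3747 - 28847*(-I*√2/6))/((-2 + (4*14)*(-214)) - 46890) = (3747 - (-28847)*I*√2/6)/((-2 + 56*(-214)) - 46890) = (3747 + 28847*I*√2/6)/((-2 - 11984) - 46890) = (3747 + 28847*I*√2/6)/(-11986 - 46890) = (3747 + 28847*I*√2/6)/(-58876) = (3747 + 28847*I*√2/6)*(-1/58876) = -3747/58876 - 28847*I*√2/353256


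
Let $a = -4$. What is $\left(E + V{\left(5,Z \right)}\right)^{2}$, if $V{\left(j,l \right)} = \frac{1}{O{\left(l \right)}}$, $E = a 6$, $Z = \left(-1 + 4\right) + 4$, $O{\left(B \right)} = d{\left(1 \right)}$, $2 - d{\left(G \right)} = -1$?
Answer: $\frac{5041}{9} \approx 560.11$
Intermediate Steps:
$d{\left(G \right)} = 3$ ($d{\left(G \right)} = 2 - -1 = 2 + 1 = 3$)
$O{\left(B \right)} = 3$
$Z = 7$ ($Z = 3 + 4 = 7$)
$E = -24$ ($E = \left(-4\right) 6 = -24$)
$V{\left(j,l \right)} = \frac{1}{3}$
$\left(E + V{\left(5,Z \right)}\right)^{2} = \left(-24 + \frac{1}{3}\right)^{2} = \left(- \frac{71}{3}\right)^{2} = \frac{5041}{9}$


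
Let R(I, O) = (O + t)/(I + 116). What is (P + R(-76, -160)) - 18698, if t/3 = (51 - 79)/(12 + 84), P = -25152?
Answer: -14033287/320 ≈ -43854.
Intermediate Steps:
t = -7/8 (t = 3*((51 - 79)/(12 + 84)) = 3*(-28/96) = 3*(-28*1/96) = 3*(-7/24) = -7/8 ≈ -0.87500)
R(I, O) = (-7/8 + O)/(116 + I) (R(I, O) = (O - 7/8)/(I + 116) = (-7/8 + O)/(116 + I))
(P + R(-76, -160)) - 18698 = (-25152 + (-7/8 - 160)/(116 - 76)) - 18698 = (-25152 - 1287/8/40) - 18698 = (-25152 + (1/40)*(-1287/8)) - 18698 = (-25152 - 1287/320) - 18698 = -8049927/320 - 18698 = -14033287/320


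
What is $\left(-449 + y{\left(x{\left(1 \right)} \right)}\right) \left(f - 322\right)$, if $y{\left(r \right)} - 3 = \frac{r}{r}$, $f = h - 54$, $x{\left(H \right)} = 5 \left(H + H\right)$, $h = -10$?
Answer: $171770$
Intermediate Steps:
$x{\left(H \right)} = 10 H$ ($x{\left(H \right)} = 5 \cdot 2 H = 10 H$)
$f = -64$ ($f = -10 - 54 = -64$)
$y{\left(r \right)} = 4$ ($y{\left(r \right)} = 3 + \frac{r}{r} = 3 + 1 = 4$)
$\left(-449 + y{\left(x{\left(1 \right)} \right)}\right) \left(f - 322\right) = \left(-449 + 4\right) \left(-64 - 322\right) = \left(-445\right) \left(-386\right) = 171770$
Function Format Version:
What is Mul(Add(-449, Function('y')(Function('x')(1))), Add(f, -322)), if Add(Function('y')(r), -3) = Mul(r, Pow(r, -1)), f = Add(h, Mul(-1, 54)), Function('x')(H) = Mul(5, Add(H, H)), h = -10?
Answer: 171770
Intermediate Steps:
Function('x')(H) = Mul(10, H) (Function('x')(H) = Mul(5, Mul(2, H)) = Mul(10, H))
f = -64 (f = Add(-10, Mul(-1, 54)) = Add(-10, -54) = -64)
Function('y')(r) = 4 (Function('y')(r) = Add(3, Mul(r, Pow(r, -1))) = Add(3, 1) = 4)
Mul(Add(-449, Function('y')(Function('x')(1))), Add(f, -322)) = Mul(Add(-449, 4), Add(-64, -322)) = Mul(-445, -386) = 171770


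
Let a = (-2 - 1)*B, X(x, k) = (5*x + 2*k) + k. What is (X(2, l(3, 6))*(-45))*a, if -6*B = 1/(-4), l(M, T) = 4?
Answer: 495/4 ≈ 123.75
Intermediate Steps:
B = 1/24 (B = -⅙/(-4) = -⅙*(-¼) = 1/24 ≈ 0.041667)
X(x, k) = 3*k + 5*x (X(x, k) = (2*k + 5*x) + k = 3*k + 5*x)
a = -⅛ (a = (-2 - 1)*(1/24) = -3*1/24 = -⅛ ≈ -0.12500)
(X(2, l(3, 6))*(-45))*a = ((3*4 + 5*2)*(-45))*(-⅛) = ((12 + 10)*(-45))*(-⅛) = (22*(-45))*(-⅛) = -990*(-⅛) = 495/4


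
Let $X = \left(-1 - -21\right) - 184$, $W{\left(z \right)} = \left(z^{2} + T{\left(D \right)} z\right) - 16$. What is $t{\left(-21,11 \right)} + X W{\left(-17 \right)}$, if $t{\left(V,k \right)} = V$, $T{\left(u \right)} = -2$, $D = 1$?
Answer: $-50369$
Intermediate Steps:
$W{\left(z \right)} = -16 + z^{2} - 2 z$ ($W{\left(z \right)} = \left(z^{2} - 2 z\right) - 16 = -16 + z^{2} - 2 z$)
$X = -164$ ($X = \left(-1 + 21\right) - 184 = 20 - 184 = -164$)
$t{\left(-21,11 \right)} + X W{\left(-17 \right)} = -21 - 164 \left(-16 + \left(-17\right)^{2} - -34\right) = -21 - 164 \left(-16 + 289 + 34\right) = -21 - 50348 = -50369$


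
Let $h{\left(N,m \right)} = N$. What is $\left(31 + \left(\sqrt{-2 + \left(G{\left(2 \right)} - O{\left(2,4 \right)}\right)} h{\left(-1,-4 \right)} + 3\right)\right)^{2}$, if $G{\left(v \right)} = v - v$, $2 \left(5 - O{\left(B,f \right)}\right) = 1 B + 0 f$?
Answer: $\left(34 - i \sqrt{6}\right)^{2} \approx 1150.0 - 166.57 i$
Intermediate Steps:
$O{\left(B,f \right)} = 5 - \frac{B}{2}$ ($O{\left(B,f \right)} = 5 - \frac{1 B + 0 f}{2} = 5 - \frac{B + 0}{2} = 5 - \frac{B}{2}$)
$G{\left(v \right)} = 0$
$\left(31 + \left(\sqrt{-2 + \left(G{\left(2 \right)} - O{\left(2,4 \right)}\right)} h{\left(-1,-4 \right)} + 3\right)\right)^{2} = \left(31 + \left(\sqrt{-2 + \left(0 - \left(5 - 1\right)\right)} \left(-1\right) + 3\right)\right)^{2} = \left(31 + \left(\sqrt{-2 + \left(0 - 4\right)} \left(-1\right) + 3\right)\right)^{2} = \left(31 + \left(\sqrt{-2 - 4} \left(-1\right) + 3\right)\right)^{2} = \left(31 + \left(\sqrt{-6} \left(-1\right) + 3\right)\right)^{2} = \left(31 + \left(i \sqrt{6} \left(-1\right) + 3\right)\right)^{2} = \left(31 + \left(- i \sqrt{6} + 3\right)\right)^{2} = \left(31 + \left(3 - i \sqrt{6}\right)\right)^{2} = \left(34 - i \sqrt{6}\right)^{2}$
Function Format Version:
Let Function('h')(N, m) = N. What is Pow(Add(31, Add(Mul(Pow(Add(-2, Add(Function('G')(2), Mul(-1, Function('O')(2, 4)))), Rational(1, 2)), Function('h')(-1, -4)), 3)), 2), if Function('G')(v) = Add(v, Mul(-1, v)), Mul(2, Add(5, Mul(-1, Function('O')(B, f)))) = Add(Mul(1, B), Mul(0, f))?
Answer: Pow(Add(34, Mul(-1, I, Pow(6, Rational(1, 2)))), 2) ≈ Add(1150.0, Mul(-166.57, I))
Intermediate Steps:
Function('O')(B, f) = Add(5, Mul(Rational(-1, 2), B)) (Function('O')(B, f) = Add(5, Mul(Rational(-1, 2), Add(Mul(1, B), Mul(0, f)))) = Add(5, Mul(Rational(-1, 2), Add(B, 0))) = Add(5, Mul(Rational(-1, 2), B)))
Function('G')(v) = 0
Pow(Add(31, Add(Mul(Pow(Add(-2, Add(Function('G')(2), Mul(-1, Function('O')(2, 4)))), Rational(1, 2)), Function('h')(-1, -4)), 3)), 2) = Pow(Add(31, Add(Mul(Pow(Add(-2, Add(0, Mul(-1, Add(5, Mul(Rational(-1, 2), 2))))), Rational(1, 2)), -1), 3)), 2) = Pow(Add(31, Add(Mul(Pow(Add(-2, Add(0, Mul(-1, Add(5, -1)))), Rational(1, 2)), -1), 3)), 2) = Pow(Add(31, Add(Mul(Pow(Add(-2, Add(0, Mul(-1, 4))), Rational(1, 2)), -1), 3)), 2) = Pow(Add(31, Add(Mul(Pow(Add(-2, Add(0, -4)), Rational(1, 2)), -1), 3)), 2) = Pow(Add(31, Add(Mul(Pow(Add(-2, -4), Rational(1, 2)), -1), 3)), 2) = Pow(Add(31, Add(Mul(Pow(-6, Rational(1, 2)), -1), 3)), 2) = Pow(Add(31, Add(Mul(Mul(I, Pow(6, Rational(1, 2))), -1), 3)), 2) = Pow(Add(31, Add(Mul(-1, I, Pow(6, Rational(1, 2))), 3)), 2) = Pow(Add(31, Add(3, Mul(-1, I, Pow(6, Rational(1, 2))))), 2) = Pow(Add(34, Mul(-1, I, Pow(6, Rational(1, 2)))), 2)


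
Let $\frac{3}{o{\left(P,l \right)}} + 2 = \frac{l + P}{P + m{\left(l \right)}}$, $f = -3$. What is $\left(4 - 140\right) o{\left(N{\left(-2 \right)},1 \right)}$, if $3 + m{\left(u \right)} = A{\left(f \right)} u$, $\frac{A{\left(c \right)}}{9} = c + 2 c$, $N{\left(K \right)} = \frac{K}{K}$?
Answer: $\frac{1411}{7} \approx 201.57$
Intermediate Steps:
$N{\left(K \right)} = 1$
$A{\left(c \right)} = 27 c$ ($A{\left(c \right)} = 9 \left(c + 2 c\right) = 9 \cdot 3 c = 27 c$)
$m{\left(u \right)} = -3 - 81 u$ ($m{\left(u \right)} = -3 + 27 \left(-3\right) u = -3 - 81 u$)
$o{\left(P,l \right)} = \frac{3}{-2 + \frac{P + l}{-3 + P - 81 l}}$ ($o{\left(P,l \right)} = \frac{3}{-2 + \frac{l + P}{P - \left(3 + 81 l\right)}} = \frac{3}{-2 + \frac{P + l}{-3 + P - 81 l}}$)
$\left(4 - 140\right) o{\left(N{\left(-2 \right)},1 \right)} = \left(4 - 140\right) \frac{3 \left(-3 + 1 - 81\right)}{6 - 1 + 163 \cdot 1} = - 136 \frac{3 \left(-3 + 1 - 81\right)}{6 - 1 + 163} = - 136 \cdot 3 \cdot \frac{1}{168} \left(-83\right) = \left(-136\right) \left(- \frac{83}{56}\right) = \frac{1411}{7}$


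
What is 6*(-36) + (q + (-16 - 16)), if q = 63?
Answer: -185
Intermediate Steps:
6*(-36) + (q + (-16 - 16)) = 6*(-36) + (63 + (-16 - 16)) = -216 + (63 - 32) = -216 + 31 = -185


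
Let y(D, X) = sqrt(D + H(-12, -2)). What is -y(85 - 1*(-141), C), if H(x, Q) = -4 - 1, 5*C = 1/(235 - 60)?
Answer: -sqrt(221) ≈ -14.866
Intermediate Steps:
C = 1/875 (C = 1/(5*(235 - 60)) = (1/5)/175 = (1/5)*(1/175) = 1/875 ≈ 0.0011429)
H(x, Q) = -5
y(D, X) = sqrt(-5 + D) (y(D, X) = sqrt(D - 5) = sqrt(-5 + D))
-y(85 - 1*(-141), C) = -sqrt(-5 + (85 - 1*(-141))) = -sqrt(-5 + (85 + 141)) = -sqrt(-5 + 226) = -sqrt(221)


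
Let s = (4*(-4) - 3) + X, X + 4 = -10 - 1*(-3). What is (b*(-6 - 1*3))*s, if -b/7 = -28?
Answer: 52920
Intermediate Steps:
b = 196 (b = -7*(-28) = 196)
X = -11 (X = -4 + (-10 - 1*(-3)) = -4 + (-10 + 3) = -4 - 7 = -11)
s = -30 (s = (4*(-4) - 3) - 11 = (-16 - 3) - 11 = -19 - 11 = -30)
(b*(-6 - 1*3))*s = (196*(-6 - 1*3))*(-30) = (196*(-6 - 3))*(-30) = (196*(-9))*(-30) = -1764*(-30) = 52920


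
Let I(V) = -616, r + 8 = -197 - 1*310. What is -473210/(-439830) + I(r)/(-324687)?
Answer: 466412335/432748737 ≈ 1.0778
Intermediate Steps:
r = -515 (r = -8 + (-197 - 1*310) = -8 + (-197 - 310) = -8 - 507 = -515)
-473210/(-439830) + I(r)/(-324687) = -473210/(-439830) - 616/(-324687) = -473210*(-1/439830) - 616*(-1/324687) = 47321/43983 + 56/29517 = 466412335/432748737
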